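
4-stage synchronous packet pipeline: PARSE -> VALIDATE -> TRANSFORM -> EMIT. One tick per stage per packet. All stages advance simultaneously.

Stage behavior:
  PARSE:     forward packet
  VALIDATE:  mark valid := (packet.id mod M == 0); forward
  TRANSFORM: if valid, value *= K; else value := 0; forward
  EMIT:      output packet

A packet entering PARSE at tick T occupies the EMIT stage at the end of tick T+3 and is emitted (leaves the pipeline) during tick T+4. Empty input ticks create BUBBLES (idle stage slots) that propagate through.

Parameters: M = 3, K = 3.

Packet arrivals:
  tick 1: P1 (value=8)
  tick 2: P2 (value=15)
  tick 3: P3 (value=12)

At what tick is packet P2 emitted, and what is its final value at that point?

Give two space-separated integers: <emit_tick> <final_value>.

Tick 1: [PARSE:P1(v=8,ok=F), VALIDATE:-, TRANSFORM:-, EMIT:-] out:-; in:P1
Tick 2: [PARSE:P2(v=15,ok=F), VALIDATE:P1(v=8,ok=F), TRANSFORM:-, EMIT:-] out:-; in:P2
Tick 3: [PARSE:P3(v=12,ok=F), VALIDATE:P2(v=15,ok=F), TRANSFORM:P1(v=0,ok=F), EMIT:-] out:-; in:P3
Tick 4: [PARSE:-, VALIDATE:P3(v=12,ok=T), TRANSFORM:P2(v=0,ok=F), EMIT:P1(v=0,ok=F)] out:-; in:-
Tick 5: [PARSE:-, VALIDATE:-, TRANSFORM:P3(v=36,ok=T), EMIT:P2(v=0,ok=F)] out:P1(v=0); in:-
Tick 6: [PARSE:-, VALIDATE:-, TRANSFORM:-, EMIT:P3(v=36,ok=T)] out:P2(v=0); in:-
Tick 7: [PARSE:-, VALIDATE:-, TRANSFORM:-, EMIT:-] out:P3(v=36); in:-
P2: arrives tick 2, valid=False (id=2, id%3=2), emit tick 6, final value 0

Answer: 6 0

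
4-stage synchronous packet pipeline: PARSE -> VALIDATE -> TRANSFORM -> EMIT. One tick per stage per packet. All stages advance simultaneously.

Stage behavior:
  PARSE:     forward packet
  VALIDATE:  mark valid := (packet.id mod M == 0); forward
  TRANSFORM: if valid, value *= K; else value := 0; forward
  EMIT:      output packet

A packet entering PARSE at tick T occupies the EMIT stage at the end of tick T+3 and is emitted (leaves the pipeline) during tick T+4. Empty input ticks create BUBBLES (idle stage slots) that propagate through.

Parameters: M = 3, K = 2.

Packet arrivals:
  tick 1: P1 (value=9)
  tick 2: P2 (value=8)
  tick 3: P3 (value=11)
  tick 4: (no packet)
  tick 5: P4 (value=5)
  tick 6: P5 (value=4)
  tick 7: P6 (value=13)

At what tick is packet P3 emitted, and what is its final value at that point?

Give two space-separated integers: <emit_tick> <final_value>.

Tick 1: [PARSE:P1(v=9,ok=F), VALIDATE:-, TRANSFORM:-, EMIT:-] out:-; in:P1
Tick 2: [PARSE:P2(v=8,ok=F), VALIDATE:P1(v=9,ok=F), TRANSFORM:-, EMIT:-] out:-; in:P2
Tick 3: [PARSE:P3(v=11,ok=F), VALIDATE:P2(v=8,ok=F), TRANSFORM:P1(v=0,ok=F), EMIT:-] out:-; in:P3
Tick 4: [PARSE:-, VALIDATE:P3(v=11,ok=T), TRANSFORM:P2(v=0,ok=F), EMIT:P1(v=0,ok=F)] out:-; in:-
Tick 5: [PARSE:P4(v=5,ok=F), VALIDATE:-, TRANSFORM:P3(v=22,ok=T), EMIT:P2(v=0,ok=F)] out:P1(v=0); in:P4
Tick 6: [PARSE:P5(v=4,ok=F), VALIDATE:P4(v=5,ok=F), TRANSFORM:-, EMIT:P3(v=22,ok=T)] out:P2(v=0); in:P5
Tick 7: [PARSE:P6(v=13,ok=F), VALIDATE:P5(v=4,ok=F), TRANSFORM:P4(v=0,ok=F), EMIT:-] out:P3(v=22); in:P6
Tick 8: [PARSE:-, VALIDATE:P6(v=13,ok=T), TRANSFORM:P5(v=0,ok=F), EMIT:P4(v=0,ok=F)] out:-; in:-
Tick 9: [PARSE:-, VALIDATE:-, TRANSFORM:P6(v=26,ok=T), EMIT:P5(v=0,ok=F)] out:P4(v=0); in:-
Tick 10: [PARSE:-, VALIDATE:-, TRANSFORM:-, EMIT:P6(v=26,ok=T)] out:P5(v=0); in:-
Tick 11: [PARSE:-, VALIDATE:-, TRANSFORM:-, EMIT:-] out:P6(v=26); in:-
P3: arrives tick 3, valid=True (id=3, id%3=0), emit tick 7, final value 22

Answer: 7 22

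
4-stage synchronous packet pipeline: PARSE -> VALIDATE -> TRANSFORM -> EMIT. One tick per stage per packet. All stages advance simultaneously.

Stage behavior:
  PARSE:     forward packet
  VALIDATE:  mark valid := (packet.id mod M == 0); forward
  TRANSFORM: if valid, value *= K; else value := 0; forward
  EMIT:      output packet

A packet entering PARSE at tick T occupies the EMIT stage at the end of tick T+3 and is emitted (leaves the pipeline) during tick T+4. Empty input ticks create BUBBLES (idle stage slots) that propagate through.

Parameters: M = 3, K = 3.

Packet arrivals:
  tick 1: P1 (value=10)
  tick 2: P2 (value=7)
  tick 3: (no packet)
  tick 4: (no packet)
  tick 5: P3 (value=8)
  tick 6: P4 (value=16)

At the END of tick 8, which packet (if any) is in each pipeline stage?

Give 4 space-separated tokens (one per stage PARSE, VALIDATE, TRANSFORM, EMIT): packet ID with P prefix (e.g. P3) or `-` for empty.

Answer: - - P4 P3

Derivation:
Tick 1: [PARSE:P1(v=10,ok=F), VALIDATE:-, TRANSFORM:-, EMIT:-] out:-; in:P1
Tick 2: [PARSE:P2(v=7,ok=F), VALIDATE:P1(v=10,ok=F), TRANSFORM:-, EMIT:-] out:-; in:P2
Tick 3: [PARSE:-, VALIDATE:P2(v=7,ok=F), TRANSFORM:P1(v=0,ok=F), EMIT:-] out:-; in:-
Tick 4: [PARSE:-, VALIDATE:-, TRANSFORM:P2(v=0,ok=F), EMIT:P1(v=0,ok=F)] out:-; in:-
Tick 5: [PARSE:P3(v=8,ok=F), VALIDATE:-, TRANSFORM:-, EMIT:P2(v=0,ok=F)] out:P1(v=0); in:P3
Tick 6: [PARSE:P4(v=16,ok=F), VALIDATE:P3(v=8,ok=T), TRANSFORM:-, EMIT:-] out:P2(v=0); in:P4
Tick 7: [PARSE:-, VALIDATE:P4(v=16,ok=F), TRANSFORM:P3(v=24,ok=T), EMIT:-] out:-; in:-
Tick 8: [PARSE:-, VALIDATE:-, TRANSFORM:P4(v=0,ok=F), EMIT:P3(v=24,ok=T)] out:-; in:-
At end of tick 8: ['-', '-', 'P4', 'P3']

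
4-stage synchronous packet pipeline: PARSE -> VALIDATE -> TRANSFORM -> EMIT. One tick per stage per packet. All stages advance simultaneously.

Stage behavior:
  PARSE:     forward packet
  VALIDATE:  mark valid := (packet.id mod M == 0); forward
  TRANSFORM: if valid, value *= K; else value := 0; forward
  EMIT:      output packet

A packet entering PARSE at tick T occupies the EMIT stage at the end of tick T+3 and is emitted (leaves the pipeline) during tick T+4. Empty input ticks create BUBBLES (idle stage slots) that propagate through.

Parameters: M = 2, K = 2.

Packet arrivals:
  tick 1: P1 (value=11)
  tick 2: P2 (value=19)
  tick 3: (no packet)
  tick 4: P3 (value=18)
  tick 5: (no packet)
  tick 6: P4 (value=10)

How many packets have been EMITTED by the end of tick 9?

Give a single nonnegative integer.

Answer: 3

Derivation:
Tick 1: [PARSE:P1(v=11,ok=F), VALIDATE:-, TRANSFORM:-, EMIT:-] out:-; in:P1
Tick 2: [PARSE:P2(v=19,ok=F), VALIDATE:P1(v=11,ok=F), TRANSFORM:-, EMIT:-] out:-; in:P2
Tick 3: [PARSE:-, VALIDATE:P2(v=19,ok=T), TRANSFORM:P1(v=0,ok=F), EMIT:-] out:-; in:-
Tick 4: [PARSE:P3(v=18,ok=F), VALIDATE:-, TRANSFORM:P2(v=38,ok=T), EMIT:P1(v=0,ok=F)] out:-; in:P3
Tick 5: [PARSE:-, VALIDATE:P3(v=18,ok=F), TRANSFORM:-, EMIT:P2(v=38,ok=T)] out:P1(v=0); in:-
Tick 6: [PARSE:P4(v=10,ok=F), VALIDATE:-, TRANSFORM:P3(v=0,ok=F), EMIT:-] out:P2(v=38); in:P4
Tick 7: [PARSE:-, VALIDATE:P4(v=10,ok=T), TRANSFORM:-, EMIT:P3(v=0,ok=F)] out:-; in:-
Tick 8: [PARSE:-, VALIDATE:-, TRANSFORM:P4(v=20,ok=T), EMIT:-] out:P3(v=0); in:-
Tick 9: [PARSE:-, VALIDATE:-, TRANSFORM:-, EMIT:P4(v=20,ok=T)] out:-; in:-
Emitted by tick 9: ['P1', 'P2', 'P3']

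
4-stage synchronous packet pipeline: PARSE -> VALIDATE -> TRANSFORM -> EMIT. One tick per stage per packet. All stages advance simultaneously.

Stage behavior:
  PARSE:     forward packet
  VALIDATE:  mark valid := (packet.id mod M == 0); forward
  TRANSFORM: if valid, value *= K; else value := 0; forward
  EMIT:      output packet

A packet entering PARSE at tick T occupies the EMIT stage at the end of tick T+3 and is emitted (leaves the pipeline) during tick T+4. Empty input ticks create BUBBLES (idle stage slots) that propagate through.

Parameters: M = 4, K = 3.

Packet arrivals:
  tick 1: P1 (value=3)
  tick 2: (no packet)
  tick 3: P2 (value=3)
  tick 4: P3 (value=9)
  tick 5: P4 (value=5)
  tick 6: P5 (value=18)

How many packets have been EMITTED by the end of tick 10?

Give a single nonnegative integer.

Answer: 5

Derivation:
Tick 1: [PARSE:P1(v=3,ok=F), VALIDATE:-, TRANSFORM:-, EMIT:-] out:-; in:P1
Tick 2: [PARSE:-, VALIDATE:P1(v=3,ok=F), TRANSFORM:-, EMIT:-] out:-; in:-
Tick 3: [PARSE:P2(v=3,ok=F), VALIDATE:-, TRANSFORM:P1(v=0,ok=F), EMIT:-] out:-; in:P2
Tick 4: [PARSE:P3(v=9,ok=F), VALIDATE:P2(v=3,ok=F), TRANSFORM:-, EMIT:P1(v=0,ok=F)] out:-; in:P3
Tick 5: [PARSE:P4(v=5,ok=F), VALIDATE:P3(v=9,ok=F), TRANSFORM:P2(v=0,ok=F), EMIT:-] out:P1(v=0); in:P4
Tick 6: [PARSE:P5(v=18,ok=F), VALIDATE:P4(v=5,ok=T), TRANSFORM:P3(v=0,ok=F), EMIT:P2(v=0,ok=F)] out:-; in:P5
Tick 7: [PARSE:-, VALIDATE:P5(v=18,ok=F), TRANSFORM:P4(v=15,ok=T), EMIT:P3(v=0,ok=F)] out:P2(v=0); in:-
Tick 8: [PARSE:-, VALIDATE:-, TRANSFORM:P5(v=0,ok=F), EMIT:P4(v=15,ok=T)] out:P3(v=0); in:-
Tick 9: [PARSE:-, VALIDATE:-, TRANSFORM:-, EMIT:P5(v=0,ok=F)] out:P4(v=15); in:-
Tick 10: [PARSE:-, VALIDATE:-, TRANSFORM:-, EMIT:-] out:P5(v=0); in:-
Emitted by tick 10: ['P1', 'P2', 'P3', 'P4', 'P5']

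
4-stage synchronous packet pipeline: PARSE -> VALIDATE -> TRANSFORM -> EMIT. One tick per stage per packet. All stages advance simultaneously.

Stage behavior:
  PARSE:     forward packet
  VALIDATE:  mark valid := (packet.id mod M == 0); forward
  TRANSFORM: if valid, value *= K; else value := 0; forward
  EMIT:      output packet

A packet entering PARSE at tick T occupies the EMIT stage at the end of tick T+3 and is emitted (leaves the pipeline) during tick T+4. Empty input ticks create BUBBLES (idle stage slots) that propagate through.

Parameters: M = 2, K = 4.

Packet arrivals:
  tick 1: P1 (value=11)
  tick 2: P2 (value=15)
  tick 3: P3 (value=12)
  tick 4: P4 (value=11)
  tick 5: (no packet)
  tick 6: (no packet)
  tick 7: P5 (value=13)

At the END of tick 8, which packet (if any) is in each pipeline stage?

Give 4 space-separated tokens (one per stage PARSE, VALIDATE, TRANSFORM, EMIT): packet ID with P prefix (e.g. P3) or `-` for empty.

Tick 1: [PARSE:P1(v=11,ok=F), VALIDATE:-, TRANSFORM:-, EMIT:-] out:-; in:P1
Tick 2: [PARSE:P2(v=15,ok=F), VALIDATE:P1(v=11,ok=F), TRANSFORM:-, EMIT:-] out:-; in:P2
Tick 3: [PARSE:P3(v=12,ok=F), VALIDATE:P2(v=15,ok=T), TRANSFORM:P1(v=0,ok=F), EMIT:-] out:-; in:P3
Tick 4: [PARSE:P4(v=11,ok=F), VALIDATE:P3(v=12,ok=F), TRANSFORM:P2(v=60,ok=T), EMIT:P1(v=0,ok=F)] out:-; in:P4
Tick 5: [PARSE:-, VALIDATE:P4(v=11,ok=T), TRANSFORM:P3(v=0,ok=F), EMIT:P2(v=60,ok=T)] out:P1(v=0); in:-
Tick 6: [PARSE:-, VALIDATE:-, TRANSFORM:P4(v=44,ok=T), EMIT:P3(v=0,ok=F)] out:P2(v=60); in:-
Tick 7: [PARSE:P5(v=13,ok=F), VALIDATE:-, TRANSFORM:-, EMIT:P4(v=44,ok=T)] out:P3(v=0); in:P5
Tick 8: [PARSE:-, VALIDATE:P5(v=13,ok=F), TRANSFORM:-, EMIT:-] out:P4(v=44); in:-
At end of tick 8: ['-', 'P5', '-', '-']

Answer: - P5 - -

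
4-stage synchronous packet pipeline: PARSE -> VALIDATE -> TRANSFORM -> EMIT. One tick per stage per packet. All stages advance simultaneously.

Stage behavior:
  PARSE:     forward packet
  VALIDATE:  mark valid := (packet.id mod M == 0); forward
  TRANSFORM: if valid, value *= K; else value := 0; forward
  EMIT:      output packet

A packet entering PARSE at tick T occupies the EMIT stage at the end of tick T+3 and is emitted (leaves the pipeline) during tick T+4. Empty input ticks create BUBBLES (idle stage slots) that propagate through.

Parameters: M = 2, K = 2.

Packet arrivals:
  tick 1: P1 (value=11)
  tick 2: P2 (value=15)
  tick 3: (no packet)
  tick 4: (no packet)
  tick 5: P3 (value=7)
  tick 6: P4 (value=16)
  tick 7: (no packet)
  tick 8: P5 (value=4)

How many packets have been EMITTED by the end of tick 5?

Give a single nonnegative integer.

Answer: 1

Derivation:
Tick 1: [PARSE:P1(v=11,ok=F), VALIDATE:-, TRANSFORM:-, EMIT:-] out:-; in:P1
Tick 2: [PARSE:P2(v=15,ok=F), VALIDATE:P1(v=11,ok=F), TRANSFORM:-, EMIT:-] out:-; in:P2
Tick 3: [PARSE:-, VALIDATE:P2(v=15,ok=T), TRANSFORM:P1(v=0,ok=F), EMIT:-] out:-; in:-
Tick 4: [PARSE:-, VALIDATE:-, TRANSFORM:P2(v=30,ok=T), EMIT:P1(v=0,ok=F)] out:-; in:-
Tick 5: [PARSE:P3(v=7,ok=F), VALIDATE:-, TRANSFORM:-, EMIT:P2(v=30,ok=T)] out:P1(v=0); in:P3
Emitted by tick 5: ['P1']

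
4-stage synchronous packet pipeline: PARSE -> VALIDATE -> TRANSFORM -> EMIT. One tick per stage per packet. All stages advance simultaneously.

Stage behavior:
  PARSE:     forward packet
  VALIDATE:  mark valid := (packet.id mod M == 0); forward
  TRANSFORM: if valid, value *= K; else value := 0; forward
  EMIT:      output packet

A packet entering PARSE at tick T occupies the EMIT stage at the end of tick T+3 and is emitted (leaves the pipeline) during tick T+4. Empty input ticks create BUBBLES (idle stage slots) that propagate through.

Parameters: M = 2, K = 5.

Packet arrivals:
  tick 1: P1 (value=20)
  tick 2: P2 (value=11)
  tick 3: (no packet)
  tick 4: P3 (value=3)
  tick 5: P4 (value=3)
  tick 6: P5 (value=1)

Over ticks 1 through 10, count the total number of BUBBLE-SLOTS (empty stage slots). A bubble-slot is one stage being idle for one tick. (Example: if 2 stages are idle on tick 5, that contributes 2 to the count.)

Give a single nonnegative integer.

Answer: 20

Derivation:
Tick 1: [PARSE:P1(v=20,ok=F), VALIDATE:-, TRANSFORM:-, EMIT:-] out:-; bubbles=3
Tick 2: [PARSE:P2(v=11,ok=F), VALIDATE:P1(v=20,ok=F), TRANSFORM:-, EMIT:-] out:-; bubbles=2
Tick 3: [PARSE:-, VALIDATE:P2(v=11,ok=T), TRANSFORM:P1(v=0,ok=F), EMIT:-] out:-; bubbles=2
Tick 4: [PARSE:P3(v=3,ok=F), VALIDATE:-, TRANSFORM:P2(v=55,ok=T), EMIT:P1(v=0,ok=F)] out:-; bubbles=1
Tick 5: [PARSE:P4(v=3,ok=F), VALIDATE:P3(v=3,ok=F), TRANSFORM:-, EMIT:P2(v=55,ok=T)] out:P1(v=0); bubbles=1
Tick 6: [PARSE:P5(v=1,ok=F), VALIDATE:P4(v=3,ok=T), TRANSFORM:P3(v=0,ok=F), EMIT:-] out:P2(v=55); bubbles=1
Tick 7: [PARSE:-, VALIDATE:P5(v=1,ok=F), TRANSFORM:P4(v=15,ok=T), EMIT:P3(v=0,ok=F)] out:-; bubbles=1
Tick 8: [PARSE:-, VALIDATE:-, TRANSFORM:P5(v=0,ok=F), EMIT:P4(v=15,ok=T)] out:P3(v=0); bubbles=2
Tick 9: [PARSE:-, VALIDATE:-, TRANSFORM:-, EMIT:P5(v=0,ok=F)] out:P4(v=15); bubbles=3
Tick 10: [PARSE:-, VALIDATE:-, TRANSFORM:-, EMIT:-] out:P5(v=0); bubbles=4
Total bubble-slots: 20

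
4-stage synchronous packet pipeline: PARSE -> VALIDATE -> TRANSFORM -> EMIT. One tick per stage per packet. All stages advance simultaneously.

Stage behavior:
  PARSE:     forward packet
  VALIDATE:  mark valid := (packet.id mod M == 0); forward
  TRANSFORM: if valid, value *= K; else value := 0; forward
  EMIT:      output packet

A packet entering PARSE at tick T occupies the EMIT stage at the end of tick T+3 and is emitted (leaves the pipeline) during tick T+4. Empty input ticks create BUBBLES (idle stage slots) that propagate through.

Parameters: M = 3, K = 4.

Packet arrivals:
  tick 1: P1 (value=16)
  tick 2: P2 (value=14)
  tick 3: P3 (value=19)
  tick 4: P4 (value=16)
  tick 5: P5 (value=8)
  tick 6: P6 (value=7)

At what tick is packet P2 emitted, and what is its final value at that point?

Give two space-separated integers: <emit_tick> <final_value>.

Answer: 6 0

Derivation:
Tick 1: [PARSE:P1(v=16,ok=F), VALIDATE:-, TRANSFORM:-, EMIT:-] out:-; in:P1
Tick 2: [PARSE:P2(v=14,ok=F), VALIDATE:P1(v=16,ok=F), TRANSFORM:-, EMIT:-] out:-; in:P2
Tick 3: [PARSE:P3(v=19,ok=F), VALIDATE:P2(v=14,ok=F), TRANSFORM:P1(v=0,ok=F), EMIT:-] out:-; in:P3
Tick 4: [PARSE:P4(v=16,ok=F), VALIDATE:P3(v=19,ok=T), TRANSFORM:P2(v=0,ok=F), EMIT:P1(v=0,ok=F)] out:-; in:P4
Tick 5: [PARSE:P5(v=8,ok=F), VALIDATE:P4(v=16,ok=F), TRANSFORM:P3(v=76,ok=T), EMIT:P2(v=0,ok=F)] out:P1(v=0); in:P5
Tick 6: [PARSE:P6(v=7,ok=F), VALIDATE:P5(v=8,ok=F), TRANSFORM:P4(v=0,ok=F), EMIT:P3(v=76,ok=T)] out:P2(v=0); in:P6
Tick 7: [PARSE:-, VALIDATE:P6(v=7,ok=T), TRANSFORM:P5(v=0,ok=F), EMIT:P4(v=0,ok=F)] out:P3(v=76); in:-
Tick 8: [PARSE:-, VALIDATE:-, TRANSFORM:P6(v=28,ok=T), EMIT:P5(v=0,ok=F)] out:P4(v=0); in:-
Tick 9: [PARSE:-, VALIDATE:-, TRANSFORM:-, EMIT:P6(v=28,ok=T)] out:P5(v=0); in:-
Tick 10: [PARSE:-, VALIDATE:-, TRANSFORM:-, EMIT:-] out:P6(v=28); in:-
P2: arrives tick 2, valid=False (id=2, id%3=2), emit tick 6, final value 0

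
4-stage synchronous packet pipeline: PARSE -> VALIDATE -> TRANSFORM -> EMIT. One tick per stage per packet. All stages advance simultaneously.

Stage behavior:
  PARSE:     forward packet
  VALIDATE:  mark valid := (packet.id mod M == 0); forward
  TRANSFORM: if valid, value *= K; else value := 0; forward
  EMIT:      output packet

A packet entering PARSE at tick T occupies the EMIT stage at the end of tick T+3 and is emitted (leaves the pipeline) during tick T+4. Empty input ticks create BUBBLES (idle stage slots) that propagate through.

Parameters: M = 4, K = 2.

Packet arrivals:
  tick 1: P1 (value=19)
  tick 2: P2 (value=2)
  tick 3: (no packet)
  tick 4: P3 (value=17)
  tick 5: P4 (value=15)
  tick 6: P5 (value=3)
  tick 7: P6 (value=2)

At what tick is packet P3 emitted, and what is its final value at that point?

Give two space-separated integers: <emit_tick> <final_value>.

Tick 1: [PARSE:P1(v=19,ok=F), VALIDATE:-, TRANSFORM:-, EMIT:-] out:-; in:P1
Tick 2: [PARSE:P2(v=2,ok=F), VALIDATE:P1(v=19,ok=F), TRANSFORM:-, EMIT:-] out:-; in:P2
Tick 3: [PARSE:-, VALIDATE:P2(v=2,ok=F), TRANSFORM:P1(v=0,ok=F), EMIT:-] out:-; in:-
Tick 4: [PARSE:P3(v=17,ok=F), VALIDATE:-, TRANSFORM:P2(v=0,ok=F), EMIT:P1(v=0,ok=F)] out:-; in:P3
Tick 5: [PARSE:P4(v=15,ok=F), VALIDATE:P3(v=17,ok=F), TRANSFORM:-, EMIT:P2(v=0,ok=F)] out:P1(v=0); in:P4
Tick 6: [PARSE:P5(v=3,ok=F), VALIDATE:P4(v=15,ok=T), TRANSFORM:P3(v=0,ok=F), EMIT:-] out:P2(v=0); in:P5
Tick 7: [PARSE:P6(v=2,ok=F), VALIDATE:P5(v=3,ok=F), TRANSFORM:P4(v=30,ok=T), EMIT:P3(v=0,ok=F)] out:-; in:P6
Tick 8: [PARSE:-, VALIDATE:P6(v=2,ok=F), TRANSFORM:P5(v=0,ok=F), EMIT:P4(v=30,ok=T)] out:P3(v=0); in:-
Tick 9: [PARSE:-, VALIDATE:-, TRANSFORM:P6(v=0,ok=F), EMIT:P5(v=0,ok=F)] out:P4(v=30); in:-
Tick 10: [PARSE:-, VALIDATE:-, TRANSFORM:-, EMIT:P6(v=0,ok=F)] out:P5(v=0); in:-
Tick 11: [PARSE:-, VALIDATE:-, TRANSFORM:-, EMIT:-] out:P6(v=0); in:-
P3: arrives tick 4, valid=False (id=3, id%4=3), emit tick 8, final value 0

Answer: 8 0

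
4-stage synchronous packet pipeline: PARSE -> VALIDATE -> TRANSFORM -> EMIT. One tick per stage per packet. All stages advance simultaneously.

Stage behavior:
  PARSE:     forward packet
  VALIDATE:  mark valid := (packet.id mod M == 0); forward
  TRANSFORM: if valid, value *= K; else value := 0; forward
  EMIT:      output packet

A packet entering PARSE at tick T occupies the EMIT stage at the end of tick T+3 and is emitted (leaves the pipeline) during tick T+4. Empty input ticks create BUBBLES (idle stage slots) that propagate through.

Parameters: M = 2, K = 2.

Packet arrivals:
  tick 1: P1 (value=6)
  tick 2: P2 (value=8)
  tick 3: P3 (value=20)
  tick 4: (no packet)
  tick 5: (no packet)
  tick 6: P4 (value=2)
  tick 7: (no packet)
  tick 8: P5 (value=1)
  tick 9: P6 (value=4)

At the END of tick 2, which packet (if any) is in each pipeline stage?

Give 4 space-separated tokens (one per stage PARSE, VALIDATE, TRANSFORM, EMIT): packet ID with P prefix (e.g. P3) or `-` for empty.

Tick 1: [PARSE:P1(v=6,ok=F), VALIDATE:-, TRANSFORM:-, EMIT:-] out:-; in:P1
Tick 2: [PARSE:P2(v=8,ok=F), VALIDATE:P1(v=6,ok=F), TRANSFORM:-, EMIT:-] out:-; in:P2
At end of tick 2: ['P2', 'P1', '-', '-']

Answer: P2 P1 - -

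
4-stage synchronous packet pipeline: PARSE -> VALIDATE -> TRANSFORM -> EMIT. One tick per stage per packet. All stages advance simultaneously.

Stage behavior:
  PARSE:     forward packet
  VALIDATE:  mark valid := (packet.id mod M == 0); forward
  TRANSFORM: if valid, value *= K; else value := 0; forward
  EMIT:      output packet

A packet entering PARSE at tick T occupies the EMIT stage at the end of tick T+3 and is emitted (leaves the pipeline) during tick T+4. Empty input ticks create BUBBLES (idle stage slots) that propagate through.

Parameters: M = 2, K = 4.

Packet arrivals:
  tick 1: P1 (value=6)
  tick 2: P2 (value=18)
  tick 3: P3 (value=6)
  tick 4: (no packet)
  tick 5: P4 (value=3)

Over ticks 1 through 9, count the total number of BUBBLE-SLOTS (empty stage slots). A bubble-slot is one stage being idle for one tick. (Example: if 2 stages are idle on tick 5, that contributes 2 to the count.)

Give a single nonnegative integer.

Tick 1: [PARSE:P1(v=6,ok=F), VALIDATE:-, TRANSFORM:-, EMIT:-] out:-; bubbles=3
Tick 2: [PARSE:P2(v=18,ok=F), VALIDATE:P1(v=6,ok=F), TRANSFORM:-, EMIT:-] out:-; bubbles=2
Tick 3: [PARSE:P3(v=6,ok=F), VALIDATE:P2(v=18,ok=T), TRANSFORM:P1(v=0,ok=F), EMIT:-] out:-; bubbles=1
Tick 4: [PARSE:-, VALIDATE:P3(v=6,ok=F), TRANSFORM:P2(v=72,ok=T), EMIT:P1(v=0,ok=F)] out:-; bubbles=1
Tick 5: [PARSE:P4(v=3,ok=F), VALIDATE:-, TRANSFORM:P3(v=0,ok=F), EMIT:P2(v=72,ok=T)] out:P1(v=0); bubbles=1
Tick 6: [PARSE:-, VALIDATE:P4(v=3,ok=T), TRANSFORM:-, EMIT:P3(v=0,ok=F)] out:P2(v=72); bubbles=2
Tick 7: [PARSE:-, VALIDATE:-, TRANSFORM:P4(v=12,ok=T), EMIT:-] out:P3(v=0); bubbles=3
Tick 8: [PARSE:-, VALIDATE:-, TRANSFORM:-, EMIT:P4(v=12,ok=T)] out:-; bubbles=3
Tick 9: [PARSE:-, VALIDATE:-, TRANSFORM:-, EMIT:-] out:P4(v=12); bubbles=4
Total bubble-slots: 20

Answer: 20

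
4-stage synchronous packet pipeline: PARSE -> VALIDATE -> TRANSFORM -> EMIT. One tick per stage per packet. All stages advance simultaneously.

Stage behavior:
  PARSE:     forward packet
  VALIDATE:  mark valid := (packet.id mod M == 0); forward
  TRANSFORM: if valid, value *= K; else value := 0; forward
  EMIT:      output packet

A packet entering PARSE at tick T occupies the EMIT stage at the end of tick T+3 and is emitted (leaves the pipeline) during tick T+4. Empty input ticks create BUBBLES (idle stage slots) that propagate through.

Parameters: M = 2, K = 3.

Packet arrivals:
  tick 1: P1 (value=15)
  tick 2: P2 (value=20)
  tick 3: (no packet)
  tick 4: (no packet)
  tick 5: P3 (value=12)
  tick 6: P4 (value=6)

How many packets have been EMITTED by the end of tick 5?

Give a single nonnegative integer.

Tick 1: [PARSE:P1(v=15,ok=F), VALIDATE:-, TRANSFORM:-, EMIT:-] out:-; in:P1
Tick 2: [PARSE:P2(v=20,ok=F), VALIDATE:P1(v=15,ok=F), TRANSFORM:-, EMIT:-] out:-; in:P2
Tick 3: [PARSE:-, VALIDATE:P2(v=20,ok=T), TRANSFORM:P1(v=0,ok=F), EMIT:-] out:-; in:-
Tick 4: [PARSE:-, VALIDATE:-, TRANSFORM:P2(v=60,ok=T), EMIT:P1(v=0,ok=F)] out:-; in:-
Tick 5: [PARSE:P3(v=12,ok=F), VALIDATE:-, TRANSFORM:-, EMIT:P2(v=60,ok=T)] out:P1(v=0); in:P3
Emitted by tick 5: ['P1']

Answer: 1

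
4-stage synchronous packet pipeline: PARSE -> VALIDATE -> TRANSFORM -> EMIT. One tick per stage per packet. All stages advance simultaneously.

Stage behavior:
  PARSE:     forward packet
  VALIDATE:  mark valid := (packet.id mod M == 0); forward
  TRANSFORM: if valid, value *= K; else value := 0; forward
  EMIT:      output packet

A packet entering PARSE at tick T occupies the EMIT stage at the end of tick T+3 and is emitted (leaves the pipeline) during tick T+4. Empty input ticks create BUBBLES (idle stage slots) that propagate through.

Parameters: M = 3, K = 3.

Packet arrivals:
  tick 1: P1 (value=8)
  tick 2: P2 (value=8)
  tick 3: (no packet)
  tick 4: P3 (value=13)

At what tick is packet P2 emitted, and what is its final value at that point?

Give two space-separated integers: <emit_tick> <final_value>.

Tick 1: [PARSE:P1(v=8,ok=F), VALIDATE:-, TRANSFORM:-, EMIT:-] out:-; in:P1
Tick 2: [PARSE:P2(v=8,ok=F), VALIDATE:P1(v=8,ok=F), TRANSFORM:-, EMIT:-] out:-; in:P2
Tick 3: [PARSE:-, VALIDATE:P2(v=8,ok=F), TRANSFORM:P1(v=0,ok=F), EMIT:-] out:-; in:-
Tick 4: [PARSE:P3(v=13,ok=F), VALIDATE:-, TRANSFORM:P2(v=0,ok=F), EMIT:P1(v=0,ok=F)] out:-; in:P3
Tick 5: [PARSE:-, VALIDATE:P3(v=13,ok=T), TRANSFORM:-, EMIT:P2(v=0,ok=F)] out:P1(v=0); in:-
Tick 6: [PARSE:-, VALIDATE:-, TRANSFORM:P3(v=39,ok=T), EMIT:-] out:P2(v=0); in:-
Tick 7: [PARSE:-, VALIDATE:-, TRANSFORM:-, EMIT:P3(v=39,ok=T)] out:-; in:-
Tick 8: [PARSE:-, VALIDATE:-, TRANSFORM:-, EMIT:-] out:P3(v=39); in:-
P2: arrives tick 2, valid=False (id=2, id%3=2), emit tick 6, final value 0

Answer: 6 0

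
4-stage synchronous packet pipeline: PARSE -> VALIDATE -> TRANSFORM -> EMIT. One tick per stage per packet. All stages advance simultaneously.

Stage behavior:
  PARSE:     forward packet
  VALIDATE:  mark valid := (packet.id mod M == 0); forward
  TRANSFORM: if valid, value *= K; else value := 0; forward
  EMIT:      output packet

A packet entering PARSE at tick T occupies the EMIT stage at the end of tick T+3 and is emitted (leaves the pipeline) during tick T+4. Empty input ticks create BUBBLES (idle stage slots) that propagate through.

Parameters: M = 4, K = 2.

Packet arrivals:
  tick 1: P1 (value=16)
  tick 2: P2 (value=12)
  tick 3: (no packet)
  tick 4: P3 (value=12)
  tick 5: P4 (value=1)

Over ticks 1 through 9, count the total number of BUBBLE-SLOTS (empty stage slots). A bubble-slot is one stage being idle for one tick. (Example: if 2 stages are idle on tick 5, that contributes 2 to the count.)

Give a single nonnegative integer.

Answer: 20

Derivation:
Tick 1: [PARSE:P1(v=16,ok=F), VALIDATE:-, TRANSFORM:-, EMIT:-] out:-; bubbles=3
Tick 2: [PARSE:P2(v=12,ok=F), VALIDATE:P1(v=16,ok=F), TRANSFORM:-, EMIT:-] out:-; bubbles=2
Tick 3: [PARSE:-, VALIDATE:P2(v=12,ok=F), TRANSFORM:P1(v=0,ok=F), EMIT:-] out:-; bubbles=2
Tick 4: [PARSE:P3(v=12,ok=F), VALIDATE:-, TRANSFORM:P2(v=0,ok=F), EMIT:P1(v=0,ok=F)] out:-; bubbles=1
Tick 5: [PARSE:P4(v=1,ok=F), VALIDATE:P3(v=12,ok=F), TRANSFORM:-, EMIT:P2(v=0,ok=F)] out:P1(v=0); bubbles=1
Tick 6: [PARSE:-, VALIDATE:P4(v=1,ok=T), TRANSFORM:P3(v=0,ok=F), EMIT:-] out:P2(v=0); bubbles=2
Tick 7: [PARSE:-, VALIDATE:-, TRANSFORM:P4(v=2,ok=T), EMIT:P3(v=0,ok=F)] out:-; bubbles=2
Tick 8: [PARSE:-, VALIDATE:-, TRANSFORM:-, EMIT:P4(v=2,ok=T)] out:P3(v=0); bubbles=3
Tick 9: [PARSE:-, VALIDATE:-, TRANSFORM:-, EMIT:-] out:P4(v=2); bubbles=4
Total bubble-slots: 20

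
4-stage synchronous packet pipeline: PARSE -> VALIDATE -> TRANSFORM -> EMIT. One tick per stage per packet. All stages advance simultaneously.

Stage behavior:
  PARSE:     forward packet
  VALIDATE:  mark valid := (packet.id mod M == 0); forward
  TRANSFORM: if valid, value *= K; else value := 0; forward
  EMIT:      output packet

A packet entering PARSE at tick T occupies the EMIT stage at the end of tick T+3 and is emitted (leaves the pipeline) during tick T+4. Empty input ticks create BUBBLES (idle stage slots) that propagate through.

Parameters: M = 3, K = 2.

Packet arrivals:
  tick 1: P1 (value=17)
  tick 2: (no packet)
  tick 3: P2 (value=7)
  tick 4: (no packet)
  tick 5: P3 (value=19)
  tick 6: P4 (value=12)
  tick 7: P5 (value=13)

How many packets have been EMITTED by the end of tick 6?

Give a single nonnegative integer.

Tick 1: [PARSE:P1(v=17,ok=F), VALIDATE:-, TRANSFORM:-, EMIT:-] out:-; in:P1
Tick 2: [PARSE:-, VALIDATE:P1(v=17,ok=F), TRANSFORM:-, EMIT:-] out:-; in:-
Tick 3: [PARSE:P2(v=7,ok=F), VALIDATE:-, TRANSFORM:P1(v=0,ok=F), EMIT:-] out:-; in:P2
Tick 4: [PARSE:-, VALIDATE:P2(v=7,ok=F), TRANSFORM:-, EMIT:P1(v=0,ok=F)] out:-; in:-
Tick 5: [PARSE:P3(v=19,ok=F), VALIDATE:-, TRANSFORM:P2(v=0,ok=F), EMIT:-] out:P1(v=0); in:P3
Tick 6: [PARSE:P4(v=12,ok=F), VALIDATE:P3(v=19,ok=T), TRANSFORM:-, EMIT:P2(v=0,ok=F)] out:-; in:P4
Emitted by tick 6: ['P1']

Answer: 1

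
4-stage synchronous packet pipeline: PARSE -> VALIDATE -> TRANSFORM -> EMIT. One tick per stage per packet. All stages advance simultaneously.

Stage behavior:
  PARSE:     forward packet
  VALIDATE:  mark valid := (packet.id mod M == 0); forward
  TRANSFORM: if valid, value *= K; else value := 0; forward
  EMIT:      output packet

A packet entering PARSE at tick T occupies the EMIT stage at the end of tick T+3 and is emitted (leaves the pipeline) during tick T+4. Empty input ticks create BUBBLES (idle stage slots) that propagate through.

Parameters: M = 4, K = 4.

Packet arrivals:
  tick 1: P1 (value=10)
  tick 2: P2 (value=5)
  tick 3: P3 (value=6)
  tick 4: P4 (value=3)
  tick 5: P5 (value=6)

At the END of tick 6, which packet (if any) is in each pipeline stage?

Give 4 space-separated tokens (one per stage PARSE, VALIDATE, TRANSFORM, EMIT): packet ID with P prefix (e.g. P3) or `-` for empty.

Tick 1: [PARSE:P1(v=10,ok=F), VALIDATE:-, TRANSFORM:-, EMIT:-] out:-; in:P1
Tick 2: [PARSE:P2(v=5,ok=F), VALIDATE:P1(v=10,ok=F), TRANSFORM:-, EMIT:-] out:-; in:P2
Tick 3: [PARSE:P3(v=6,ok=F), VALIDATE:P2(v=5,ok=F), TRANSFORM:P1(v=0,ok=F), EMIT:-] out:-; in:P3
Tick 4: [PARSE:P4(v=3,ok=F), VALIDATE:P3(v=6,ok=F), TRANSFORM:P2(v=0,ok=F), EMIT:P1(v=0,ok=F)] out:-; in:P4
Tick 5: [PARSE:P5(v=6,ok=F), VALIDATE:P4(v=3,ok=T), TRANSFORM:P3(v=0,ok=F), EMIT:P2(v=0,ok=F)] out:P1(v=0); in:P5
Tick 6: [PARSE:-, VALIDATE:P5(v=6,ok=F), TRANSFORM:P4(v=12,ok=T), EMIT:P3(v=0,ok=F)] out:P2(v=0); in:-
At end of tick 6: ['-', 'P5', 'P4', 'P3']

Answer: - P5 P4 P3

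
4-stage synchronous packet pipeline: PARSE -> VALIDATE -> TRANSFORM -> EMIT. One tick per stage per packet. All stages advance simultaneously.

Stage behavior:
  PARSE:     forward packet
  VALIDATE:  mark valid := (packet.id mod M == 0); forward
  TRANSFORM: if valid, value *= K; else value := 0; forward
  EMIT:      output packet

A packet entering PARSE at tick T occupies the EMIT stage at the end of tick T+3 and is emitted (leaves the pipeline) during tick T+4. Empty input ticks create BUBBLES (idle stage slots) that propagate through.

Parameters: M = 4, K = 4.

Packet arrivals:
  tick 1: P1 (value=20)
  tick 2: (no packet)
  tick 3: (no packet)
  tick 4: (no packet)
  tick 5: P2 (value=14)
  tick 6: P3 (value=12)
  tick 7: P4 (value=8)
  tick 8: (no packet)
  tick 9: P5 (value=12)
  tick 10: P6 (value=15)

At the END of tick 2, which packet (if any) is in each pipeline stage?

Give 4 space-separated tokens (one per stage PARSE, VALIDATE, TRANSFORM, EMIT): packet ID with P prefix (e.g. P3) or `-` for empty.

Tick 1: [PARSE:P1(v=20,ok=F), VALIDATE:-, TRANSFORM:-, EMIT:-] out:-; in:P1
Tick 2: [PARSE:-, VALIDATE:P1(v=20,ok=F), TRANSFORM:-, EMIT:-] out:-; in:-
At end of tick 2: ['-', 'P1', '-', '-']

Answer: - P1 - -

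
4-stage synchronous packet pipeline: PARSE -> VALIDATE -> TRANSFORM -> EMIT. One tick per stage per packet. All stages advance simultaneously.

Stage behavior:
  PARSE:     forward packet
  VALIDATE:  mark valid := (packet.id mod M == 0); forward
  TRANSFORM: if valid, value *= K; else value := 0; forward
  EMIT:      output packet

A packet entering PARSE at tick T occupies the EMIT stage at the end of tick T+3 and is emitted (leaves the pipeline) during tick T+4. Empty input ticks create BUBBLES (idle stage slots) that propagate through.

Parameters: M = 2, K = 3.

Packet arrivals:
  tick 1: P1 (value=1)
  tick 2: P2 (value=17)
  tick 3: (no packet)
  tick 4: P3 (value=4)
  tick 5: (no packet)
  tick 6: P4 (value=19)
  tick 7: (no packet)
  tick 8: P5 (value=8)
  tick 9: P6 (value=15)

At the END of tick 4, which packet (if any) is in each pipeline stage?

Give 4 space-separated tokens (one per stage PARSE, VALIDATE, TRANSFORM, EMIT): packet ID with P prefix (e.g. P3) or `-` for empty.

Tick 1: [PARSE:P1(v=1,ok=F), VALIDATE:-, TRANSFORM:-, EMIT:-] out:-; in:P1
Tick 2: [PARSE:P2(v=17,ok=F), VALIDATE:P1(v=1,ok=F), TRANSFORM:-, EMIT:-] out:-; in:P2
Tick 3: [PARSE:-, VALIDATE:P2(v=17,ok=T), TRANSFORM:P1(v=0,ok=F), EMIT:-] out:-; in:-
Tick 4: [PARSE:P3(v=4,ok=F), VALIDATE:-, TRANSFORM:P2(v=51,ok=T), EMIT:P1(v=0,ok=F)] out:-; in:P3
At end of tick 4: ['P3', '-', 'P2', 'P1']

Answer: P3 - P2 P1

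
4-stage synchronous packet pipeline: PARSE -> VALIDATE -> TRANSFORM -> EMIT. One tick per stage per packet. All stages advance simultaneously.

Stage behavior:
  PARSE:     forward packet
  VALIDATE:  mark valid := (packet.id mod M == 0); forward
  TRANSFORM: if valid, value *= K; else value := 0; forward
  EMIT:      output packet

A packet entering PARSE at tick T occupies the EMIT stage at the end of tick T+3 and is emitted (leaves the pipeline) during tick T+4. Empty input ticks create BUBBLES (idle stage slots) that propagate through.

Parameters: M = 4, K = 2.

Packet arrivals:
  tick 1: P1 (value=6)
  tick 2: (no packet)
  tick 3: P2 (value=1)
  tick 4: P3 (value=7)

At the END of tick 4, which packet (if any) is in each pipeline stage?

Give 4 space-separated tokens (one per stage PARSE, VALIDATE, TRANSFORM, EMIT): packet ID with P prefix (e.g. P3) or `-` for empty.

Answer: P3 P2 - P1

Derivation:
Tick 1: [PARSE:P1(v=6,ok=F), VALIDATE:-, TRANSFORM:-, EMIT:-] out:-; in:P1
Tick 2: [PARSE:-, VALIDATE:P1(v=6,ok=F), TRANSFORM:-, EMIT:-] out:-; in:-
Tick 3: [PARSE:P2(v=1,ok=F), VALIDATE:-, TRANSFORM:P1(v=0,ok=F), EMIT:-] out:-; in:P2
Tick 4: [PARSE:P3(v=7,ok=F), VALIDATE:P2(v=1,ok=F), TRANSFORM:-, EMIT:P1(v=0,ok=F)] out:-; in:P3
At end of tick 4: ['P3', 'P2', '-', 'P1']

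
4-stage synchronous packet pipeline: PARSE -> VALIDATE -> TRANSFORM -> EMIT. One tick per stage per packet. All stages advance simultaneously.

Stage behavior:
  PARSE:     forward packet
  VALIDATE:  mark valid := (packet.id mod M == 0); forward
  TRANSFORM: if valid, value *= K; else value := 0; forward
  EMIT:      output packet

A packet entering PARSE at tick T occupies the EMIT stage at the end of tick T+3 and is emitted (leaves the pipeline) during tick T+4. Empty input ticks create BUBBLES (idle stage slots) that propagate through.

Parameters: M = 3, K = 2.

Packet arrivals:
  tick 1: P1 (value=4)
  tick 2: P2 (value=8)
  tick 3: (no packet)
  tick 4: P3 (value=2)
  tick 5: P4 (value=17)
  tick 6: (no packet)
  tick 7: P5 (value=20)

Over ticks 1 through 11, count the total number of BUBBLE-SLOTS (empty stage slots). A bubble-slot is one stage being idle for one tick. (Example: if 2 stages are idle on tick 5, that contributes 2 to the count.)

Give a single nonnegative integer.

Answer: 24

Derivation:
Tick 1: [PARSE:P1(v=4,ok=F), VALIDATE:-, TRANSFORM:-, EMIT:-] out:-; bubbles=3
Tick 2: [PARSE:P2(v=8,ok=F), VALIDATE:P1(v=4,ok=F), TRANSFORM:-, EMIT:-] out:-; bubbles=2
Tick 3: [PARSE:-, VALIDATE:P2(v=8,ok=F), TRANSFORM:P1(v=0,ok=F), EMIT:-] out:-; bubbles=2
Tick 4: [PARSE:P3(v=2,ok=F), VALIDATE:-, TRANSFORM:P2(v=0,ok=F), EMIT:P1(v=0,ok=F)] out:-; bubbles=1
Tick 5: [PARSE:P4(v=17,ok=F), VALIDATE:P3(v=2,ok=T), TRANSFORM:-, EMIT:P2(v=0,ok=F)] out:P1(v=0); bubbles=1
Tick 6: [PARSE:-, VALIDATE:P4(v=17,ok=F), TRANSFORM:P3(v=4,ok=T), EMIT:-] out:P2(v=0); bubbles=2
Tick 7: [PARSE:P5(v=20,ok=F), VALIDATE:-, TRANSFORM:P4(v=0,ok=F), EMIT:P3(v=4,ok=T)] out:-; bubbles=1
Tick 8: [PARSE:-, VALIDATE:P5(v=20,ok=F), TRANSFORM:-, EMIT:P4(v=0,ok=F)] out:P3(v=4); bubbles=2
Tick 9: [PARSE:-, VALIDATE:-, TRANSFORM:P5(v=0,ok=F), EMIT:-] out:P4(v=0); bubbles=3
Tick 10: [PARSE:-, VALIDATE:-, TRANSFORM:-, EMIT:P5(v=0,ok=F)] out:-; bubbles=3
Tick 11: [PARSE:-, VALIDATE:-, TRANSFORM:-, EMIT:-] out:P5(v=0); bubbles=4
Total bubble-slots: 24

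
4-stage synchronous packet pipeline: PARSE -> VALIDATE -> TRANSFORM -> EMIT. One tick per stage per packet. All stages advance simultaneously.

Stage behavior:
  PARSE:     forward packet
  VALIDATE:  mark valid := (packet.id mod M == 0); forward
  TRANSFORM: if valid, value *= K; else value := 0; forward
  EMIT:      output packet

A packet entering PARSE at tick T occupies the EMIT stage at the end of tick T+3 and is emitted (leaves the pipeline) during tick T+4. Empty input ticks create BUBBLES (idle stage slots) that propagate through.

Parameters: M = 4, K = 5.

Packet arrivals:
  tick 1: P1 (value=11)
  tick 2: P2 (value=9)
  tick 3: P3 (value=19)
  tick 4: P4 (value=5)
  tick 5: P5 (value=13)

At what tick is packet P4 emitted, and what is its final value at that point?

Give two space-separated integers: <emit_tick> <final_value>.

Answer: 8 25

Derivation:
Tick 1: [PARSE:P1(v=11,ok=F), VALIDATE:-, TRANSFORM:-, EMIT:-] out:-; in:P1
Tick 2: [PARSE:P2(v=9,ok=F), VALIDATE:P1(v=11,ok=F), TRANSFORM:-, EMIT:-] out:-; in:P2
Tick 3: [PARSE:P3(v=19,ok=F), VALIDATE:P2(v=9,ok=F), TRANSFORM:P1(v=0,ok=F), EMIT:-] out:-; in:P3
Tick 4: [PARSE:P4(v=5,ok=F), VALIDATE:P3(v=19,ok=F), TRANSFORM:P2(v=0,ok=F), EMIT:P1(v=0,ok=F)] out:-; in:P4
Tick 5: [PARSE:P5(v=13,ok=F), VALIDATE:P4(v=5,ok=T), TRANSFORM:P3(v=0,ok=F), EMIT:P2(v=0,ok=F)] out:P1(v=0); in:P5
Tick 6: [PARSE:-, VALIDATE:P5(v=13,ok=F), TRANSFORM:P4(v=25,ok=T), EMIT:P3(v=0,ok=F)] out:P2(v=0); in:-
Tick 7: [PARSE:-, VALIDATE:-, TRANSFORM:P5(v=0,ok=F), EMIT:P4(v=25,ok=T)] out:P3(v=0); in:-
Tick 8: [PARSE:-, VALIDATE:-, TRANSFORM:-, EMIT:P5(v=0,ok=F)] out:P4(v=25); in:-
Tick 9: [PARSE:-, VALIDATE:-, TRANSFORM:-, EMIT:-] out:P5(v=0); in:-
P4: arrives tick 4, valid=True (id=4, id%4=0), emit tick 8, final value 25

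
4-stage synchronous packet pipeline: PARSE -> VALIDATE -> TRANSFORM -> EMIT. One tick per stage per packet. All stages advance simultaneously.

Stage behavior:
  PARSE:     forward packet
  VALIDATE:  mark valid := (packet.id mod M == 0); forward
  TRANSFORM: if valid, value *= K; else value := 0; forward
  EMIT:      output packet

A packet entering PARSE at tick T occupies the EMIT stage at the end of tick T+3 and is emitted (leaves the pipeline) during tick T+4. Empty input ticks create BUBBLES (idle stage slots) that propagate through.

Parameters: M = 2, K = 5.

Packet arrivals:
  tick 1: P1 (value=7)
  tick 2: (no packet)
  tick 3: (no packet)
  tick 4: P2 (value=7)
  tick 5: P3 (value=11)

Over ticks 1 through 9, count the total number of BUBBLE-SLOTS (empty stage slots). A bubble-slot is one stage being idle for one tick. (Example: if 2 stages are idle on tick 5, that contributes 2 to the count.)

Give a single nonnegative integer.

Tick 1: [PARSE:P1(v=7,ok=F), VALIDATE:-, TRANSFORM:-, EMIT:-] out:-; bubbles=3
Tick 2: [PARSE:-, VALIDATE:P1(v=7,ok=F), TRANSFORM:-, EMIT:-] out:-; bubbles=3
Tick 3: [PARSE:-, VALIDATE:-, TRANSFORM:P1(v=0,ok=F), EMIT:-] out:-; bubbles=3
Tick 4: [PARSE:P2(v=7,ok=F), VALIDATE:-, TRANSFORM:-, EMIT:P1(v=0,ok=F)] out:-; bubbles=2
Tick 5: [PARSE:P3(v=11,ok=F), VALIDATE:P2(v=7,ok=T), TRANSFORM:-, EMIT:-] out:P1(v=0); bubbles=2
Tick 6: [PARSE:-, VALIDATE:P3(v=11,ok=F), TRANSFORM:P2(v=35,ok=T), EMIT:-] out:-; bubbles=2
Tick 7: [PARSE:-, VALIDATE:-, TRANSFORM:P3(v=0,ok=F), EMIT:P2(v=35,ok=T)] out:-; bubbles=2
Tick 8: [PARSE:-, VALIDATE:-, TRANSFORM:-, EMIT:P3(v=0,ok=F)] out:P2(v=35); bubbles=3
Tick 9: [PARSE:-, VALIDATE:-, TRANSFORM:-, EMIT:-] out:P3(v=0); bubbles=4
Total bubble-slots: 24

Answer: 24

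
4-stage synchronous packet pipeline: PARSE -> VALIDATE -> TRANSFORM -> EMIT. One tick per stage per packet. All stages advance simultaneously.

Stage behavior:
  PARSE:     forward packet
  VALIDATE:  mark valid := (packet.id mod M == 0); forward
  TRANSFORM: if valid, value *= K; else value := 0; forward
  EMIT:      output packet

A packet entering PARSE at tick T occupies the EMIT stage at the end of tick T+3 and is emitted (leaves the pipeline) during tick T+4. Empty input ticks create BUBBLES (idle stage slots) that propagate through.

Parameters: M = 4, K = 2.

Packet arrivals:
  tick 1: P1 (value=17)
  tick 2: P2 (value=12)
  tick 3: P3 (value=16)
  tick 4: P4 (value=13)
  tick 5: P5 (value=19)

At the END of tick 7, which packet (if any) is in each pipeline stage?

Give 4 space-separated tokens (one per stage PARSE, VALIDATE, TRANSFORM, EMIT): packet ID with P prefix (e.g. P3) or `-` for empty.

Tick 1: [PARSE:P1(v=17,ok=F), VALIDATE:-, TRANSFORM:-, EMIT:-] out:-; in:P1
Tick 2: [PARSE:P2(v=12,ok=F), VALIDATE:P1(v=17,ok=F), TRANSFORM:-, EMIT:-] out:-; in:P2
Tick 3: [PARSE:P3(v=16,ok=F), VALIDATE:P2(v=12,ok=F), TRANSFORM:P1(v=0,ok=F), EMIT:-] out:-; in:P3
Tick 4: [PARSE:P4(v=13,ok=F), VALIDATE:P3(v=16,ok=F), TRANSFORM:P2(v=0,ok=F), EMIT:P1(v=0,ok=F)] out:-; in:P4
Tick 5: [PARSE:P5(v=19,ok=F), VALIDATE:P4(v=13,ok=T), TRANSFORM:P3(v=0,ok=F), EMIT:P2(v=0,ok=F)] out:P1(v=0); in:P5
Tick 6: [PARSE:-, VALIDATE:P5(v=19,ok=F), TRANSFORM:P4(v=26,ok=T), EMIT:P3(v=0,ok=F)] out:P2(v=0); in:-
Tick 7: [PARSE:-, VALIDATE:-, TRANSFORM:P5(v=0,ok=F), EMIT:P4(v=26,ok=T)] out:P3(v=0); in:-
At end of tick 7: ['-', '-', 'P5', 'P4']

Answer: - - P5 P4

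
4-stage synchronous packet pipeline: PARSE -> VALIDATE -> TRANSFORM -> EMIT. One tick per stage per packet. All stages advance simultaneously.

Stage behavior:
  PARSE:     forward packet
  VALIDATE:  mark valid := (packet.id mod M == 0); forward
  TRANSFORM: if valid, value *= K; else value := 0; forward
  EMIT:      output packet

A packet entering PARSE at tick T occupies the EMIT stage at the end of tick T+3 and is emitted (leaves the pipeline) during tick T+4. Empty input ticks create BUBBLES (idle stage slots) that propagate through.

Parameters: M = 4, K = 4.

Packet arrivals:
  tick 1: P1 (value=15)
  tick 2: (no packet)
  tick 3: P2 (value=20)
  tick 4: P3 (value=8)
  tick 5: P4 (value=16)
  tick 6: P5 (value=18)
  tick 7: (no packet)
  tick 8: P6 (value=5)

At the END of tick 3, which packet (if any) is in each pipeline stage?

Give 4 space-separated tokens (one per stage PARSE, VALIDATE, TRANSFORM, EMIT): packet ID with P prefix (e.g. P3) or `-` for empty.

Tick 1: [PARSE:P1(v=15,ok=F), VALIDATE:-, TRANSFORM:-, EMIT:-] out:-; in:P1
Tick 2: [PARSE:-, VALIDATE:P1(v=15,ok=F), TRANSFORM:-, EMIT:-] out:-; in:-
Tick 3: [PARSE:P2(v=20,ok=F), VALIDATE:-, TRANSFORM:P1(v=0,ok=F), EMIT:-] out:-; in:P2
At end of tick 3: ['P2', '-', 'P1', '-']

Answer: P2 - P1 -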